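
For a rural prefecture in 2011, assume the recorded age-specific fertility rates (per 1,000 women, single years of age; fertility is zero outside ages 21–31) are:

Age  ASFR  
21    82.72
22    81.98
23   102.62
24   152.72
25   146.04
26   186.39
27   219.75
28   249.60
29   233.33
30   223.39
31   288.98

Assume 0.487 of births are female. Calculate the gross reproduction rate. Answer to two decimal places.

Proportion female at birth = 0.487.
Sum of ASFRs = 82.72 + 81.98 + 102.62 + 152.72 + 146.04 + 186.39 + 219.75 + 249.60 + 233.33 + 223.39 + 288.98 = 1967.52
TFR = 1967.52 / 1000 = 1.96752
GRR = 0.487 × 1.96752 = 0.95818

0.96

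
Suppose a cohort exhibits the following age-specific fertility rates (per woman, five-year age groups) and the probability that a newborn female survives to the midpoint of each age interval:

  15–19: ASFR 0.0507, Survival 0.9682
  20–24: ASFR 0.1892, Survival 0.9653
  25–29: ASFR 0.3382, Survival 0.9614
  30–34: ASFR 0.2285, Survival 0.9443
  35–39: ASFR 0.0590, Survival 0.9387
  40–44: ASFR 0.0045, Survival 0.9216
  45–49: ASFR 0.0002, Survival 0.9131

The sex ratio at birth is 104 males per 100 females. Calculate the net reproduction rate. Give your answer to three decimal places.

Proportion female at birth = 100 / (100 + 104) = 0.49020.
Per-age-group product (5 × ASFR × survival probability):
  15–19: 5 × 0.0507 × 0.9682 = 0.24544
  20–24: 5 × 0.1892 × 0.9653 = 0.91317
  25–29: 5 × 0.3382 × 0.9614 = 1.62573
  30–34: 5 × 0.2285 × 0.9443 = 1.07886
  35–39: 5 × 0.0590 × 0.9387 = 0.27692
  40–44: 5 × 0.0045 × 0.9216 = 0.02074
  45–49: 5 × 0.0002 × 0.9131 = 0.00091
Sum = 4.16177
NRR = 0.49020 × 4.16177 = 2.04010

2.040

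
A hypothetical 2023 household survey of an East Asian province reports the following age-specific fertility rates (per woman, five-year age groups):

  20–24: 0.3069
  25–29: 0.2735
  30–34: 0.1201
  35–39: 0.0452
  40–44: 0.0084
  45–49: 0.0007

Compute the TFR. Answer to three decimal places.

3.774

Sum of ASFRs = 0.3069 + 0.2735 + 0.1201 + 0.0452 + 0.0084 + 0.0007 = 0.7548
TFR = 5 × 0.7548 = 3.774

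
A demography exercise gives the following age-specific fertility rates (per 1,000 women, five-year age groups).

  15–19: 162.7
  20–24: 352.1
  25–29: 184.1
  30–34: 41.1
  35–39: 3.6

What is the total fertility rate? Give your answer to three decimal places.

3.718

Sum of ASFRs = 162.7 + 352.1 + 184.1 + 41.1 + 3.6 = 743.6
TFR = 5 × 743.6 / 1000 = 3.718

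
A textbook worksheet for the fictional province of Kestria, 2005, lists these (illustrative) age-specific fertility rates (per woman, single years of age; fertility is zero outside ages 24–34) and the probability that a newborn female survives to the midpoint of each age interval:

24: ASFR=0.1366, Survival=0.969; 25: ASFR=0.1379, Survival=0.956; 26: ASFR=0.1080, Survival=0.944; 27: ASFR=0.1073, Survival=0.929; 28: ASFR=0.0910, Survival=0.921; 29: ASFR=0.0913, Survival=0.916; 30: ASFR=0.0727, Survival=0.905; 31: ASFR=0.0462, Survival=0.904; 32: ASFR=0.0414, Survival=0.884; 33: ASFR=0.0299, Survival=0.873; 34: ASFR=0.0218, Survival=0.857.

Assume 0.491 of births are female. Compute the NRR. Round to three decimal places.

Proportion female at birth = 0.491.
Each age group contributes 1 × ASFR × survival:
  24: 1 × 0.1366 × 0.969 = 0.13237
  25: 1 × 0.1379 × 0.956 = 0.13183
  26: 1 × 0.1080 × 0.944 = 0.10195
  27: 1 × 0.1073 × 0.929 = 0.09968
  28: 1 × 0.0910 × 0.921 = 0.08381
  29: 1 × 0.0913 × 0.916 = 0.08363
  30: 1 × 0.0727 × 0.905 = 0.06579
  31: 1 × 0.0462 × 0.904 = 0.04176
  32: 1 × 0.0414 × 0.884 = 0.03660
  33: 1 × 0.0299 × 0.873 = 0.02610
  34: 1 × 0.0218 × 0.857 = 0.01868
Sum = 0.82220
NRR = 0.491 × 0.82220 = 0.40370
NRR < 1, so the cohort does not fully replace itself.

0.404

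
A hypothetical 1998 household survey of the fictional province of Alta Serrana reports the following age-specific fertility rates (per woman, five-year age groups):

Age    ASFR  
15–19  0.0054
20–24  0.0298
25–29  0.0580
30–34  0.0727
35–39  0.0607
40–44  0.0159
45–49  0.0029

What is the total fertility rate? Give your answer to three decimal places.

Sum of ASFRs = 0.0054 + 0.0298 + 0.0580 + 0.0727 + 0.0607 + 0.0159 + 0.0029 = 0.2454
TFR = 5 × 0.2454 = 1.227

1.227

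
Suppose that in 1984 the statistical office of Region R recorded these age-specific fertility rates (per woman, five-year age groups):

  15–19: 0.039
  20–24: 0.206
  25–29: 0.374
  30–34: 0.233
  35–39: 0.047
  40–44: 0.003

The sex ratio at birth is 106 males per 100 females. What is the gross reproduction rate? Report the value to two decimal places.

Proportion female at birth = 100 / (100 + 106) = 0.48544.
Sum of ASFRs = 0.039 + 0.206 + 0.374 + 0.233 + 0.047 + 0.003 = 0.902
TFR = 5 × 0.902 = 4.51
GRR = 0.48544 × 4.51 = 2.18933

2.19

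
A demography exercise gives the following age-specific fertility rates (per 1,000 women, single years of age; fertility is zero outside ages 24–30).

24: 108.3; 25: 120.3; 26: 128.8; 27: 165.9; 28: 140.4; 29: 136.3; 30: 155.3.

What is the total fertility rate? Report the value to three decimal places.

Sum of ASFRs = 108.3 + 120.3 + 128.8 + 165.9 + 140.4 + 136.3 + 155.3 = 955.3
TFR = 955.3 / 1000 = 0.9553

0.955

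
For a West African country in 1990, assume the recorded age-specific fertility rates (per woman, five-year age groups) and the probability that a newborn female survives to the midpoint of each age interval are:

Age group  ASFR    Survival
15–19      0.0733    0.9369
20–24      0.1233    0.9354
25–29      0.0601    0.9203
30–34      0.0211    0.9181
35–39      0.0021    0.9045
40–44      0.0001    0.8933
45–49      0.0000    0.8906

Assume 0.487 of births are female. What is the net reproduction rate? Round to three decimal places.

Proportion female at birth = 0.487.
Weighting each age-specific rate by interval width and survival:
  15–19: 5 × 0.0733 × 0.9369 = 0.34337
  20–24: 5 × 0.1233 × 0.9354 = 0.57667
  25–29: 5 × 0.0601 × 0.9203 = 0.27655
  30–34: 5 × 0.0211 × 0.9181 = 0.09686
  35–39: 5 × 0.0021 × 0.9045 = 0.00950
  40–44: 5 × 0.0001 × 0.8933 = 0.00045
  45–49: 5 × 0.0000 × 0.8906 = 0.00000
Sum = 1.30340
NRR = 0.487 × 1.30340 = 0.63476
An NRR under 1 implies long-run decline under these rates.

0.635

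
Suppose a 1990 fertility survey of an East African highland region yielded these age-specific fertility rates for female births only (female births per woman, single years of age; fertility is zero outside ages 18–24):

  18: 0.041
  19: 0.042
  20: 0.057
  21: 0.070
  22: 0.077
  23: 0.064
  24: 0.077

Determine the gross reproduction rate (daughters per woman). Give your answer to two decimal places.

Sum of female ASFRs = 0.041 + 0.042 + 0.057 + 0.070 + 0.077 + 0.064 + 0.077 = 0.428
GRR = 0.428

0.43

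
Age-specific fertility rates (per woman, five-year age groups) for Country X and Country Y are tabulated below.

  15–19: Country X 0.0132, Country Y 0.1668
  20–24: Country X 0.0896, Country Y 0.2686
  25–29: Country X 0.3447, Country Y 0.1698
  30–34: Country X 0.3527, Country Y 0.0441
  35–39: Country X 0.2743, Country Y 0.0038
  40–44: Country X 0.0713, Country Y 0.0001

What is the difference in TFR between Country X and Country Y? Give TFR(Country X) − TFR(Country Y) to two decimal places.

2.46

Country X:
  Sum of ASFRs = 0.0132 + 0.0896 + 0.3447 + 0.3527 + 0.2743 + 0.0713 = 1.1458
  TFR = 5 × 1.1458 = 5.729
Country Y:
  Sum of ASFRs = 0.1668 + 0.2686 + 0.1698 + 0.0441 + 0.0038 + 0.0001 = 0.6532
  TFR = 5 × 0.6532 = 3.266
Difference = 5.729 − 3.266 = 2.463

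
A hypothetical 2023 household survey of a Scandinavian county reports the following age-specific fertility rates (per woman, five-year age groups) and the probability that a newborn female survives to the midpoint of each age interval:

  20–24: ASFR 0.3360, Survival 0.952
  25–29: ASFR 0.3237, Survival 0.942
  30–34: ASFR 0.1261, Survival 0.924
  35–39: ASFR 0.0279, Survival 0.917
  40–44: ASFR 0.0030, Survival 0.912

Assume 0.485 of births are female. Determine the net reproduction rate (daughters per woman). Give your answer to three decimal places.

Proportion female at birth = 0.485.
Each age group contributes 5 × ASFR × survival:
  20–24: 5 × 0.3360 × 0.952 = 1.59936
  25–29: 5 × 0.3237 × 0.942 = 1.52463
  30–34: 5 × 0.1261 × 0.924 = 0.58258
  35–39: 5 × 0.0279 × 0.917 = 0.12792
  40–44: 5 × 0.0030 × 0.912 = 0.01368
Sum = 3.84817
NRR = 0.485 × 3.84817 = 1.86636

1.866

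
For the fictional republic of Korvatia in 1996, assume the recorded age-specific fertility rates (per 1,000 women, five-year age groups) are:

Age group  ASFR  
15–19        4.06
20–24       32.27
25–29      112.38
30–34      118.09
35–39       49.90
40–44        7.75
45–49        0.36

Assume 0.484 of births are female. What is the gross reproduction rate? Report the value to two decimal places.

0.79

Proportion female at birth = 0.484.
Sum of ASFRs = 4.06 + 32.27 + 112.38 + 118.09 + 49.90 + 7.75 + 0.36 = 324.81
TFR = 5 × 324.81 / 1000 = 1.62405
GRR = 0.484 × 1.62405 = 0.78604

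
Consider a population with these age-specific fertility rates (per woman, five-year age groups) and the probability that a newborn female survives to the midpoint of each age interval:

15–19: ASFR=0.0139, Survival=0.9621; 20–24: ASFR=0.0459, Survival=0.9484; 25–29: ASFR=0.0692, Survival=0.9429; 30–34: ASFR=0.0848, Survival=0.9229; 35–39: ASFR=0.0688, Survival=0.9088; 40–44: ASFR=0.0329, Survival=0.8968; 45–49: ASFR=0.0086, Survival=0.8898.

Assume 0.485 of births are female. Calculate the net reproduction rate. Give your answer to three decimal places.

Proportion female at birth = 0.485.
Weighting each age-specific rate by interval width and survival:
  15–19: 5 × 0.0139 × 0.9621 = 0.06687
  20–24: 5 × 0.0459 × 0.9484 = 0.21766
  25–29: 5 × 0.0692 × 0.9429 = 0.32624
  30–34: 5 × 0.0848 × 0.9229 = 0.39131
  35–39: 5 × 0.0688 × 0.9088 = 0.31263
  40–44: 5 × 0.0329 × 0.8968 = 0.14752
  45–49: 5 × 0.0086 × 0.8898 = 0.03826
Sum = 1.50049
NRR = 0.485 × 1.50049 = 0.72774
NRR < 1, so the cohort does not fully replace itself.

0.728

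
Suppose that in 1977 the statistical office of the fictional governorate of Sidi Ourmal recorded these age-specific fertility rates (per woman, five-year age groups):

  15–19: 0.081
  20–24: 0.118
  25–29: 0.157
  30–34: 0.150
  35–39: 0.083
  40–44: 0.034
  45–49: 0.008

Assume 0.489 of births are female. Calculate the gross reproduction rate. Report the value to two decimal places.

1.54

Proportion female at birth = 0.489.
Sum of ASFRs = 0.081 + 0.118 + 0.157 + 0.150 + 0.083 + 0.034 + 0.008 = 0.631
TFR = 5 × 0.631 = 3.155
GRR = 0.489 × 3.155 = 1.54280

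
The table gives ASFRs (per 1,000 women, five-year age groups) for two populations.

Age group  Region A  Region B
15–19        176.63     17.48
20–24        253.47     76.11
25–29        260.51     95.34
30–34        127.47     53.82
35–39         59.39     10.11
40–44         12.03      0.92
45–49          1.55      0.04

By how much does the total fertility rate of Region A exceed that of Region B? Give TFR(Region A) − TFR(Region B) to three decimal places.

Region A:
  Sum of ASFRs = 176.63 + 253.47 + 260.51 + 127.47 + 59.39 + 12.03 + 1.55 = 891.05
  TFR = 5 × 891.05 / 1000 = 4.45525
Region B:
  Sum of ASFRs = 17.48 + 76.11 + 95.34 + 53.82 + 10.11 + 0.92 + 0.04 = 253.82
  TFR = 5 × 253.82 / 1000 = 1.2691
Difference = 4.45525 − 1.2691 = 3.18615

3.186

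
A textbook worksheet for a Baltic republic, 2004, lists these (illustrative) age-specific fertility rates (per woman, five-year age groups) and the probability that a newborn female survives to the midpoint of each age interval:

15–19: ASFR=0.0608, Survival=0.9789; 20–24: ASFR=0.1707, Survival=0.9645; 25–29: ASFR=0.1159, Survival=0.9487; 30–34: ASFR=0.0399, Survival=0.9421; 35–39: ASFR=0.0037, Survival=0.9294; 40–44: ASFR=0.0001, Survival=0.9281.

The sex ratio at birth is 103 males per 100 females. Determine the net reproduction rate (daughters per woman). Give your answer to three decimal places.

0.924

Proportion female at birth = 100 / (100 + 103) = 0.49261.
Survival-weighted fertility by age (5·fₓ·Sₓ):
  15–19: 5 × 0.0608 × 0.9789 = 0.29759
  20–24: 5 × 0.1707 × 0.9645 = 0.82320
  25–29: 5 × 0.1159 × 0.9487 = 0.54977
  30–34: 5 × 0.0399 × 0.9421 = 0.18795
  35–39: 5 × 0.0037 × 0.9294 = 0.01719
  40–44: 5 × 0.0001 × 0.9281 = 0.00046
Sum = 1.87616
NRR = 0.49261 × 1.87616 = 0.92422
An NRR under 1 implies long-run decline under these rates.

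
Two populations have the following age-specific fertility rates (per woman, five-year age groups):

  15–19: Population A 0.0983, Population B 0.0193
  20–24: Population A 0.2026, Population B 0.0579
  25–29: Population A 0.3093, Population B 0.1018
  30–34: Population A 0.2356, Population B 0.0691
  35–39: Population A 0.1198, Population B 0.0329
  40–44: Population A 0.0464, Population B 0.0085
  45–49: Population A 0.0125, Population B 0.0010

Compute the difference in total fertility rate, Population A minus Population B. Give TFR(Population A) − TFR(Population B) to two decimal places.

Population A:
  Sum of ASFRs = 0.0983 + 0.2026 + 0.3093 + 0.2356 + 0.1198 + 0.0464 + 0.0125 = 1.0245
  TFR = 5 × 1.0245 = 5.1225
Population B:
  Sum of ASFRs = 0.0193 + 0.0579 + 0.1018 + 0.0691 + 0.0329 + 0.0085 + 0.0010 = 0.2905
  TFR = 5 × 0.2905 = 1.4525
Difference = 5.1225 − 1.4525 = 3.67

3.67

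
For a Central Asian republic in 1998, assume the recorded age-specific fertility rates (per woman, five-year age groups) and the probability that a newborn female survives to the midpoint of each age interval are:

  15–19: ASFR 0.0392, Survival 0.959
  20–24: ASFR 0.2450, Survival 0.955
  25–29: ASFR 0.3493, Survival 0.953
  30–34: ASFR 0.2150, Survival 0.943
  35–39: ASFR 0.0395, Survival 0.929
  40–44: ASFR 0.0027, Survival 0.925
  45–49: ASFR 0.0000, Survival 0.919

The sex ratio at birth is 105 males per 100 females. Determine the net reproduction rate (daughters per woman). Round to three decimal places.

Proportion female at birth = 100 / (100 + 105) = 0.48780.
Weighting each age-specific rate by interval width and survival:
  15–19: 5 × 0.0392 × 0.959 = 0.18796
  20–24: 5 × 0.2450 × 0.955 = 1.16988
  25–29: 5 × 0.3493 × 0.953 = 1.66441
  30–34: 5 × 0.2150 × 0.943 = 1.01373
  35–39: 5 × 0.0395 × 0.929 = 0.18348
  40–44: 5 × 0.0027 × 0.925 = 0.01249
  45–49: 5 × 0.0000 × 0.919 = 0.00000
Sum = 4.23195
NRR = 0.48780 × 4.23195 = 2.06435

2.064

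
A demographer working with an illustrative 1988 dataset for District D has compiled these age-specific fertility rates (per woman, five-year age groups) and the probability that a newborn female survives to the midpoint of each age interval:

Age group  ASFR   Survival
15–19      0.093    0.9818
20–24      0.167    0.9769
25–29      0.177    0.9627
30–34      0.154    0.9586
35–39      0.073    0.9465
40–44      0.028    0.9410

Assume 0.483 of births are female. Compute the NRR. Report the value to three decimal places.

Proportion female at birth = 0.483.
Each age group contributes 5 × ASFR × survival:
  15–19: 5 × 0.093 × 0.9818 = 0.45654
  20–24: 5 × 0.167 × 0.9769 = 0.81571
  25–29: 5 × 0.177 × 0.9627 = 0.85199
  30–34: 5 × 0.154 × 0.9586 = 0.73812
  35–39: 5 × 0.073 × 0.9465 = 0.34547
  40–44: 5 × 0.028 × 0.9410 = 0.13174
Sum = 3.33957
NRR = 0.483 × 3.33957 = 1.61301

1.613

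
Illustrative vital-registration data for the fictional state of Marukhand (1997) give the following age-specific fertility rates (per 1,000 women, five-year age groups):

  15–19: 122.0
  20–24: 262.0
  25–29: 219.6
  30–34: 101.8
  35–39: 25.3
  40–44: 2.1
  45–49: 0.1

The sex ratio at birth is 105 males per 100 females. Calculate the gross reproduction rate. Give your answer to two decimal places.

1.79

Proportion female at birth = 100 / (100 + 105) = 0.48780.
Sum of ASFRs = 122.0 + 262.0 + 219.6 + 101.8 + 25.3 + 2.1 + 0.1 = 732.9
TFR = 5 × 732.9 / 1000 = 3.6645
GRR = 0.48780 × 3.6645 = 1.78754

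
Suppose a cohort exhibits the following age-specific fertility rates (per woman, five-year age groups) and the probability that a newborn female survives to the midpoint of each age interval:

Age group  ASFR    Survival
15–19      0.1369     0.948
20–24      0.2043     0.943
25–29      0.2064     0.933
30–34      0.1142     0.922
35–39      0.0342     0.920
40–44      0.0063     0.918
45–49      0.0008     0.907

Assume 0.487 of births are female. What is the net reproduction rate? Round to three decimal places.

1.603

Proportion female at birth = 0.487.
Per-age-group product (5 × ASFR × survival probability):
  15–19: 5 × 0.1369 × 0.948 = 0.64891
  20–24: 5 × 0.2043 × 0.943 = 0.96327
  25–29: 5 × 0.2064 × 0.933 = 0.96286
  30–34: 5 × 0.1142 × 0.922 = 0.52646
  35–39: 5 × 0.0342 × 0.920 = 0.15732
  40–44: 5 × 0.0063 × 0.918 = 0.02892
  45–49: 5 × 0.0008 × 0.907 = 0.00363
Sum = 3.29137
NRR = 0.487 × 3.29137 = 1.60290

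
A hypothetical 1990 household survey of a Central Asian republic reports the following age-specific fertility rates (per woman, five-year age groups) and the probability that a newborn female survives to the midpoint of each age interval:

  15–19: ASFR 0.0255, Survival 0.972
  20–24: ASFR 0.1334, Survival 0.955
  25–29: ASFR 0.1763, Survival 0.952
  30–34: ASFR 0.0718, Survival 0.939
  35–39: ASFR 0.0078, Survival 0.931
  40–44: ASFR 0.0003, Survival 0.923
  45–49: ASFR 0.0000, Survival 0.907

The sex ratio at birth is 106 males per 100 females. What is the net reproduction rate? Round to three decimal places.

0.959

Proportion female at birth = 100 / (100 + 106) = 0.48544.
Each age group contributes 5 × ASFR × survival:
  15–19: 5 × 0.0255 × 0.972 = 0.12393
  20–24: 5 × 0.1334 × 0.955 = 0.63699
  25–29: 5 × 0.1763 × 0.952 = 0.83919
  30–34: 5 × 0.0718 × 0.939 = 0.33710
  35–39: 5 × 0.0078 × 0.931 = 0.03631
  40–44: 5 × 0.0003 × 0.923 = 0.00138
  45–49: 5 × 0.0000 × 0.907 = 0.00000
Sum = 1.97490
NRR = 0.48544 × 1.97490 = 0.95870
An NRR under 1 implies long-run decline under these rates.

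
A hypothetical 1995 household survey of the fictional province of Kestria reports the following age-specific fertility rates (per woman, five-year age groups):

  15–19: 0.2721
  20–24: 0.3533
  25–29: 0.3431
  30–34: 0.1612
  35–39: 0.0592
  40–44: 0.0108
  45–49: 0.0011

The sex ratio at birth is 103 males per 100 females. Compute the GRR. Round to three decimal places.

2.958

Proportion female at birth = 100 / (100 + 103) = 0.49261.
Sum of ASFRs = 0.2721 + 0.3533 + 0.3431 + 0.1612 + 0.0592 + 0.0108 + 0.0011 = 1.2008
TFR = 5 × 1.2008 = 6.004
GRR = 0.49261 × 6.004 = 2.95763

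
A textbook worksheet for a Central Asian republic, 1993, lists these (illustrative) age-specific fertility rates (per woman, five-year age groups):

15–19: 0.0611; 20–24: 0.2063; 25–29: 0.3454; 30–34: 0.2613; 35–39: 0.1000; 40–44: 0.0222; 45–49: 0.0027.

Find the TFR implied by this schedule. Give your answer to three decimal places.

Sum of ASFRs = 0.0611 + 0.2063 + 0.3454 + 0.2613 + 0.1000 + 0.0222 + 0.0027 = 0.9990
TFR = 5 × 0.9990 = 4.995

4.995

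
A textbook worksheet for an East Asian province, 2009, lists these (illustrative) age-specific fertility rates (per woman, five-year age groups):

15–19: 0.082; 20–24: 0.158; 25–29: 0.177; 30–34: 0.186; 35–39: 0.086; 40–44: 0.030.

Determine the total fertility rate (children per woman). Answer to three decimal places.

Sum of ASFRs = 0.082 + 0.158 + 0.177 + 0.186 + 0.086 + 0.030 = 0.719
TFR = 5 × 0.719 = 3.595

3.595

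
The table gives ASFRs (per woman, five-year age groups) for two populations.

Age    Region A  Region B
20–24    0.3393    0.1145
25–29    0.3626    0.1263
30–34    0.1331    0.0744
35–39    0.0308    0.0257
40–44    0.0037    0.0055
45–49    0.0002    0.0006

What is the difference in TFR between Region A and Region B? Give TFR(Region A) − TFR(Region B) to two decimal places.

2.61

Region A:
  Sum of ASFRs = 0.3393 + 0.3626 + 0.1331 + 0.0308 + 0.0037 + 0.0002 = 0.8697
  TFR = 5 × 0.8697 = 4.3485
Region B:
  Sum of ASFRs = 0.1145 + 0.1263 + 0.0744 + 0.0257 + 0.0055 + 0.0006 = 0.3470
  TFR = 5 × 0.3470 = 1.735
Difference = 4.3485 − 1.735 = 2.6135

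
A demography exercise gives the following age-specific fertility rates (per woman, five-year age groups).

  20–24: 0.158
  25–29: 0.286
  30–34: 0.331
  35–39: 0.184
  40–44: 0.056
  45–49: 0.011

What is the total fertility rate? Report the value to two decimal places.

Sum of ASFRs = 0.158 + 0.286 + 0.331 + 0.184 + 0.056 + 0.011 = 1.026
TFR = 5 × 1.026 = 5.13

5.13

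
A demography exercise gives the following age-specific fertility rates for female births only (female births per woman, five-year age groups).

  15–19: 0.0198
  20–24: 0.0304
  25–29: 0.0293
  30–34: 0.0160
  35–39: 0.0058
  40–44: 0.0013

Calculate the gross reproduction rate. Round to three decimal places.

Sum of female ASFRs = 0.0198 + 0.0304 + 0.0293 + 0.0160 + 0.0058 + 0.0013 = 0.1026
GRR = 5 × 0.1026 = 0.513

0.513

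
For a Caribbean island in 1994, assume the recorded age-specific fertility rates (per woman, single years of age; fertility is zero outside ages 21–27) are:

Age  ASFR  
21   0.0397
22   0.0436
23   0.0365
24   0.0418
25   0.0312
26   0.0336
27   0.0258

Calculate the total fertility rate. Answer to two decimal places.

0.25

Sum of ASFRs = 0.0397 + 0.0436 + 0.0365 + 0.0418 + 0.0312 + 0.0336 + 0.0258 = 0.2522
TFR = 0.2522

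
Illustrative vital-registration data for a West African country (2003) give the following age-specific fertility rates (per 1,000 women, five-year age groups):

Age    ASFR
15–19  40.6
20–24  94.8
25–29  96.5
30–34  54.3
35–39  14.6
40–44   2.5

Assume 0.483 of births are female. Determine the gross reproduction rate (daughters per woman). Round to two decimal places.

Proportion female at birth = 0.483.
Sum of ASFRs = 40.6 + 94.8 + 96.5 + 54.3 + 14.6 + 2.5 = 303.3
TFR = 5 × 303.3 / 1000 = 1.5165
GRR = 0.483 × 1.5165 = 0.73247

0.73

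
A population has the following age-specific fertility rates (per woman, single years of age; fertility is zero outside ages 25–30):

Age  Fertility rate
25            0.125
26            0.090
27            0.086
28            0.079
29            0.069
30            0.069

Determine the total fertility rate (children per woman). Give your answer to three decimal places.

Sum of ASFRs = 0.125 + 0.090 + 0.086 + 0.079 + 0.069 + 0.069 = 0.518
TFR = 0.518

0.518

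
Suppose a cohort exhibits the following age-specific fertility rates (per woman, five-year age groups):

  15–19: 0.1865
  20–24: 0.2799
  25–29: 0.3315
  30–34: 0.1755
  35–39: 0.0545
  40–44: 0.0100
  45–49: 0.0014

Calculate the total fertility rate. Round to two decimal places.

Sum of ASFRs = 0.1865 + 0.2799 + 0.3315 + 0.1755 + 0.0545 + 0.0100 + 0.0014 = 1.0393
TFR = 5 × 1.0393 = 5.1965

5.20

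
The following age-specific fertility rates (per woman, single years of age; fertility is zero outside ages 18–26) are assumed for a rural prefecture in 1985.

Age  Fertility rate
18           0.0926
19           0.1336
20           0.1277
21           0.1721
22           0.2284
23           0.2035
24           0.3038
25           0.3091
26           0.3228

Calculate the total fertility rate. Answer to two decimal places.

1.89

Sum of ASFRs = 0.0926 + 0.1336 + 0.1277 + 0.1721 + 0.2284 + 0.2035 + 0.3038 + 0.3091 + 0.3228 = 1.8936
TFR = 1.8936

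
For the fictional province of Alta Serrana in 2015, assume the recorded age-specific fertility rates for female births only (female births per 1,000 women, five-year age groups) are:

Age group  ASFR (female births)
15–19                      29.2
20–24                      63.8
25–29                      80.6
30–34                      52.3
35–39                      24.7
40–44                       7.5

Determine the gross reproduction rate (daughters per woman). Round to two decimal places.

Sum of female ASFRs = 29.2 + 63.8 + 80.6 + 52.3 + 24.7 + 7.5 = 258.1
GRR = 5 × 258.1 / 1000 = 1.2905

1.29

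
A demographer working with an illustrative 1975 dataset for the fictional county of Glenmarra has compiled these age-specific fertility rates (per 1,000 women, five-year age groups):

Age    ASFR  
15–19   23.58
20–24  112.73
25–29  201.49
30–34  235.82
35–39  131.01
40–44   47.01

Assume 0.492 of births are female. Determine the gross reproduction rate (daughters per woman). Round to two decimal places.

1.85

Proportion female at birth = 0.492.
Sum of ASFRs = 23.58 + 112.73 + 201.49 + 235.82 + 131.01 + 47.01 = 751.64
TFR = 5 × 751.64 / 1000 = 3.7582
GRR = 0.492 × 3.7582 = 1.84903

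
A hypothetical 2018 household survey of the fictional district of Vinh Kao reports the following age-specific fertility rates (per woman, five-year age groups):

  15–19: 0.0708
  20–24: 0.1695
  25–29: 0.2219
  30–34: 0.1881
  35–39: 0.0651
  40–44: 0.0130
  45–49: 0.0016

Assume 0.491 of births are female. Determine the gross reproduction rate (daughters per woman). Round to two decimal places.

1.79

Proportion female at birth = 0.491.
Sum of ASFRs = 0.0708 + 0.1695 + 0.2219 + 0.1881 + 0.0651 + 0.0130 + 0.0016 = 0.7300
TFR = 5 × 0.7300 = 3.65
GRR = 0.491 × 3.65 = 1.79215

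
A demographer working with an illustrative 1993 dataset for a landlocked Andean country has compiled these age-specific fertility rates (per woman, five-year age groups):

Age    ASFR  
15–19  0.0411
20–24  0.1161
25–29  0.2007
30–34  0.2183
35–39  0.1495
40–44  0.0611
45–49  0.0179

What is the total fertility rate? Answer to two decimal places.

4.02

Sum of ASFRs = 0.0411 + 0.1161 + 0.2007 + 0.2183 + 0.1495 + 0.0611 + 0.0179 = 0.8047
TFR = 5 × 0.8047 = 4.0235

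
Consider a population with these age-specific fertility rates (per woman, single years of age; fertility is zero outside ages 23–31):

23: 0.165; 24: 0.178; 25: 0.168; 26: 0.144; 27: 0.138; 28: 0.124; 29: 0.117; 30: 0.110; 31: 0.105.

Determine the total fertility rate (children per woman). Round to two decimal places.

1.25

Sum of ASFRs = 0.165 + 0.178 + 0.168 + 0.144 + 0.138 + 0.124 + 0.117 + 0.110 + 0.105 = 1.249
TFR = 1.249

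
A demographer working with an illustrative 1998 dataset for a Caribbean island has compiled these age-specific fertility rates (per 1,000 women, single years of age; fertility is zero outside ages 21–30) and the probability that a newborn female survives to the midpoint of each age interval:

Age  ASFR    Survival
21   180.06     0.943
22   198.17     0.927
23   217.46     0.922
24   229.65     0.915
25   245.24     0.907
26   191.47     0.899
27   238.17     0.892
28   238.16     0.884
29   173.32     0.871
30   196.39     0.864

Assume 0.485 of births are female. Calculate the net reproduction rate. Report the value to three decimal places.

Proportion female at birth = 0.485.
Survival-weighted fertility by age (1·fₓ·Sₓ):
  21: 1 × 180.06/1000 × 0.943 = 0.16980
  22: 1 × 198.17/1000 × 0.927 = 0.18370
  23: 1 × 217.46/1000 × 0.922 = 0.20050
  24: 1 × 229.65/1000 × 0.915 = 0.21013
  25: 1 × 245.24/1000 × 0.907 = 0.22243
  26: 1 × 191.47/1000 × 0.899 = 0.17213
  27: 1 × 238.17/1000 × 0.892 = 0.21245
  28: 1 × 238.16/1000 × 0.884 = 0.21053
  29: 1 × 173.32/1000 × 0.871 = 0.15096
  30: 1 × 196.39/1000 × 0.864 = 0.16968
Sum = 1.90231
NRR = 0.485 × 1.90231 = 0.92262

0.923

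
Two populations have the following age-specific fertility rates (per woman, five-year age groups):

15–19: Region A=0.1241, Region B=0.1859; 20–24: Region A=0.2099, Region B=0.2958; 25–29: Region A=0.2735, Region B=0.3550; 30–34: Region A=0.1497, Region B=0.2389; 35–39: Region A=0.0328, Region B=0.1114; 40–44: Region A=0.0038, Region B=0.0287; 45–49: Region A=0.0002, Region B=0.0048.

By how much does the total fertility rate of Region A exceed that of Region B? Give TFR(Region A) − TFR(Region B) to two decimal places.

Region A:
  Sum of ASFRs = 0.1241 + 0.2099 + 0.2735 + 0.1497 + 0.0328 + 0.0038 + 0.0002 = 0.7940
  TFR = 5 × 0.7940 = 3.97
Region B:
  Sum of ASFRs = 0.1859 + 0.2958 + 0.3550 + 0.2389 + 0.1114 + 0.0287 + 0.0048 = 1.2205
  TFR = 5 × 1.2205 = 6.1025
Difference = 3.97 − 6.1025 = -2.1325

-2.13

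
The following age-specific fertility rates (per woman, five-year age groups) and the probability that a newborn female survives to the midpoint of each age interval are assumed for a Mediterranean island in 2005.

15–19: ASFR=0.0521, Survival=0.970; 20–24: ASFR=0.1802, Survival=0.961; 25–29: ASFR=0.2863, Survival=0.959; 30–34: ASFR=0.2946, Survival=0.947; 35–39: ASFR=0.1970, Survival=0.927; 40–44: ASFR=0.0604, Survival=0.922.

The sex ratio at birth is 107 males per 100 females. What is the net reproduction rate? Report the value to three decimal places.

2.453

Proportion female at birth = 100 / (100 + 107) = 0.48309.
Survival-weighted fertility by age (5·fₓ·Sₓ):
  15–19: 5 × 0.0521 × 0.970 = 0.25269
  20–24: 5 × 0.1802 × 0.961 = 0.86586
  25–29: 5 × 0.2863 × 0.959 = 1.37281
  30–34: 5 × 0.2946 × 0.947 = 1.39493
  35–39: 5 × 0.1970 × 0.927 = 0.91310
  40–44: 5 × 0.0604 × 0.922 = 0.27844
Sum = 5.07783
NRR = 0.48309 × 5.07783 = 2.45305
An NRR exceeding 1 indicates intrinsic growth under these rates.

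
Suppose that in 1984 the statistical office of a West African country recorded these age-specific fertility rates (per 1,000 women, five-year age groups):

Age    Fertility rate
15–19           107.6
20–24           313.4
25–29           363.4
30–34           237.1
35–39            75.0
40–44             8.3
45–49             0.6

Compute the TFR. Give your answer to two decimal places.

Sum of ASFRs = 107.6 + 313.4 + 363.4 + 237.1 + 75.0 + 8.3 + 0.6 = 1105.4
TFR = 5 × 1105.4 / 1000 = 5.527

5.53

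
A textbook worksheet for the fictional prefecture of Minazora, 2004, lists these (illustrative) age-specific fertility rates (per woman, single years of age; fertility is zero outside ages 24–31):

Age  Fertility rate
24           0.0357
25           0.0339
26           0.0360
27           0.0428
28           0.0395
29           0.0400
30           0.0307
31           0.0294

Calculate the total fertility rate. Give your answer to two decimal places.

0.29

Sum of ASFRs = 0.0357 + 0.0339 + 0.0360 + 0.0428 + 0.0395 + 0.0400 + 0.0307 + 0.0294 = 0.2880
TFR = 0.288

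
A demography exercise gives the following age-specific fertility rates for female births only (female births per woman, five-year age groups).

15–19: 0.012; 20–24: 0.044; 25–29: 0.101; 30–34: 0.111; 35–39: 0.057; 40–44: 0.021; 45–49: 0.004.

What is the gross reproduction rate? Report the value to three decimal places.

Sum of female ASFRs = 0.012 + 0.044 + 0.101 + 0.111 + 0.057 + 0.021 + 0.004 = 0.350
GRR = 5 × 0.350 = 1.75

1.750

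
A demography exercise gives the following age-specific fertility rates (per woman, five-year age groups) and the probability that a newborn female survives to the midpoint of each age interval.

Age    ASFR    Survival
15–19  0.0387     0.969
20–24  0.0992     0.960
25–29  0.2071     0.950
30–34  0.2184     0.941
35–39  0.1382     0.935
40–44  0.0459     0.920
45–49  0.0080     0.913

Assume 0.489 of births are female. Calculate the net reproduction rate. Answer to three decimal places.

Proportion female at birth = 0.489.
Weighting each age-specific rate by interval width and survival:
  15–19: 5 × 0.0387 × 0.969 = 0.18750
  20–24: 5 × 0.0992 × 0.960 = 0.47616
  25–29: 5 × 0.2071 × 0.950 = 0.98373
  30–34: 5 × 0.2184 × 0.941 = 1.02757
  35–39: 5 × 0.1382 × 0.935 = 0.64609
  40–44: 5 × 0.0459 × 0.920 = 0.21114
  45–49: 5 × 0.0080 × 0.913 = 0.03652
Sum = 3.56871
NRR = 0.489 × 3.56871 = 1.74510
NRR > 1, so each generation more than replaces itself.

1.745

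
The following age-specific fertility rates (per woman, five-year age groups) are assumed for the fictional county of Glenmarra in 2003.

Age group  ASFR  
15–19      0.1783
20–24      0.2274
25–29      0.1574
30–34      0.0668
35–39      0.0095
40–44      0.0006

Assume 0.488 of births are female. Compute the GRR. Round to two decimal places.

Proportion female at birth = 0.488.
Sum of ASFRs = 0.1783 + 0.2274 + 0.1574 + 0.0668 + 0.0095 + 0.0006 = 0.6400
TFR = 5 × 0.6400 = 3.2
GRR = 0.488 × 3.2 = 1.56160

1.56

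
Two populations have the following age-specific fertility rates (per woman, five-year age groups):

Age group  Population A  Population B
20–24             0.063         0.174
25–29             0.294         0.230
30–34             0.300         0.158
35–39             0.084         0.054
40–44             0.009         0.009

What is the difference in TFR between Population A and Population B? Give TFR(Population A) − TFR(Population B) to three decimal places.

Population A:
  Sum of ASFRs = 0.063 + 0.294 + 0.300 + 0.084 + 0.009 = 0.750
  TFR = 5 × 0.750 = 3.75
Population B:
  Sum of ASFRs = 0.174 + 0.230 + 0.158 + 0.054 + 0.009 = 0.625
  TFR = 5 × 0.625 = 3.125
Difference = 3.75 − 3.125 = 0.625

0.625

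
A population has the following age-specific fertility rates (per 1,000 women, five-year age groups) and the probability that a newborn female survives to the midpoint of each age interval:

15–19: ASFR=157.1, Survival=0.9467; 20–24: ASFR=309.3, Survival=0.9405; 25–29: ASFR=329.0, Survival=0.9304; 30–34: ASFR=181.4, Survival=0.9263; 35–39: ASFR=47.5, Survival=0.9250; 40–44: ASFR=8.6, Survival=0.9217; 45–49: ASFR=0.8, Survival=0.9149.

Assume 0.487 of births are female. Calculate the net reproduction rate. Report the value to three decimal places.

2.353

Proportion female at birth = 0.487.
Per-age-group product (5 × ASFR × survival probability):
  15–19: 5 × 157.1/1000 × 0.9467 = 0.74363
  20–24: 5 × 309.3/1000 × 0.9405 = 1.45448
  25–29: 5 × 329.0/1000 × 0.9304 = 1.53051
  30–34: 5 × 181.4/1000 × 0.9263 = 0.84015
  35–39: 5 × 47.5/1000 × 0.9250 = 0.21969
  40–44: 5 × 8.6/1000 × 0.9217 = 0.03963
  45–49: 5 × 0.8/1000 × 0.9149 = 0.00366
Sum = 4.83175
NRR = 0.487 × 4.83175 = 2.35306
NRR > 1, so each generation more than replaces itself.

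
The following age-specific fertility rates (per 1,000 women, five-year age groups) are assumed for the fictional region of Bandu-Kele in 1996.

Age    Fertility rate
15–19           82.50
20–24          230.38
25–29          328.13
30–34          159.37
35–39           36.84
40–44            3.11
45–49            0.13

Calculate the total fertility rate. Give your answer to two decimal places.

Sum of ASFRs = 82.50 + 230.38 + 328.13 + 159.37 + 36.84 + 3.11 + 0.13 = 840.46
TFR = 5 × 840.46 / 1000 = 4.2023

4.20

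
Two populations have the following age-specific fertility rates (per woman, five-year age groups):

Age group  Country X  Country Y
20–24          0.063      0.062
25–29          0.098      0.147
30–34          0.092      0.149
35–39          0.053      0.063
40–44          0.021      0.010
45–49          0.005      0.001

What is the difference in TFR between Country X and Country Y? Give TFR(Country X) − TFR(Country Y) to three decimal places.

-0.500

Country X:
  Sum of ASFRs = 0.063 + 0.098 + 0.092 + 0.053 + 0.021 + 0.005 = 0.332
  TFR = 5 × 0.332 = 1.66
Country Y:
  Sum of ASFRs = 0.062 + 0.147 + 0.149 + 0.063 + 0.010 + 0.001 = 0.432
  TFR = 5 × 0.432 = 2.16
Difference = 1.66 − 2.16 = -0.5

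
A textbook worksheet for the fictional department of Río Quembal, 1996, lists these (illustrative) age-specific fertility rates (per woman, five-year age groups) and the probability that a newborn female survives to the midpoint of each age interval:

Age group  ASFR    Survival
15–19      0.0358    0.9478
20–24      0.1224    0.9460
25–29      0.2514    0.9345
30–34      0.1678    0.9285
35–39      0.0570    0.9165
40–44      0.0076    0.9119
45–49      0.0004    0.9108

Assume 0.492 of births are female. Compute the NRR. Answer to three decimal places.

Proportion female at birth = 0.492.
Each age group contributes 5 × ASFR × survival:
  15–19: 5 × 0.0358 × 0.9478 = 0.16966
  20–24: 5 × 0.1224 × 0.9460 = 0.57895
  25–29: 5 × 0.2514 × 0.9345 = 1.17467
  30–34: 5 × 0.1678 × 0.9285 = 0.77901
  35–39: 5 × 0.0570 × 0.9165 = 0.26120
  40–44: 5 × 0.0076 × 0.9119 = 0.03465
  45–49: 5 × 0.0004 × 0.9108 = 0.00182
Sum = 2.99996
NRR = 0.492 × 2.99996 = 1.47598
With NRR above 1 the population is above replacement fertility.

1.476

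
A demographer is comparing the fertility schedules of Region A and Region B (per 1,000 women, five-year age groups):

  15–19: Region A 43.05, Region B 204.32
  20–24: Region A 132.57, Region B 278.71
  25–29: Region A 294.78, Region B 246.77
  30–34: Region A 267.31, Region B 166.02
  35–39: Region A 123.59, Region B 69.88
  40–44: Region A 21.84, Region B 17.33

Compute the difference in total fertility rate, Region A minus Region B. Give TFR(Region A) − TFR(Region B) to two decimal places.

-0.50

Region A:
  Sum of ASFRs = 43.05 + 132.57 + 294.78 + 267.31 + 123.59 + 21.84 = 883.14
  TFR = 5 × 883.14 / 1000 = 4.4157
Region B:
  Sum of ASFRs = 204.32 + 278.71 + 246.77 + 166.02 + 69.88 + 17.33 = 983.03
  TFR = 5 × 983.03 / 1000 = 4.91515
Difference = 4.4157 − 4.91515 = -0.49945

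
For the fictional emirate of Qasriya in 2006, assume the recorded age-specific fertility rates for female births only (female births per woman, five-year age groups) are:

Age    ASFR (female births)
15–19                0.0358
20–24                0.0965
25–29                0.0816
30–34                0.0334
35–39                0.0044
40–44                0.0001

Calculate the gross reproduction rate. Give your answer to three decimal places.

Sum of female ASFRs = 0.0358 + 0.0965 + 0.0816 + 0.0334 + 0.0044 + 0.0001 = 0.2518
GRR = 5 × 0.2518 = 1.259

1.259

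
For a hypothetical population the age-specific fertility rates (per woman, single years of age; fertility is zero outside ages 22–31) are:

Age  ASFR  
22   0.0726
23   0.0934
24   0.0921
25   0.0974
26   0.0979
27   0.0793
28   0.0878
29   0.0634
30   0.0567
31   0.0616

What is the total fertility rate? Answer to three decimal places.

Sum of ASFRs = 0.0726 + 0.0934 + 0.0921 + 0.0974 + 0.0979 + 0.0793 + 0.0878 + 0.0634 + 0.0567 + 0.0616 = 0.8022
TFR = 0.8022

0.802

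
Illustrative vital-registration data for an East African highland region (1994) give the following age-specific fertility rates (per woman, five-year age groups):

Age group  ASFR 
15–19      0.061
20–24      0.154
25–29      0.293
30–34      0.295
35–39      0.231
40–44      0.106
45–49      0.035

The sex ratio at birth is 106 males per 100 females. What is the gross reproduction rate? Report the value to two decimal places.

Proportion female at birth = 100 / (100 + 106) = 0.48544.
Sum of ASFRs = 0.061 + 0.154 + 0.293 + 0.295 + 0.231 + 0.106 + 0.035 = 1.175
TFR = 5 × 1.175 = 5.875
GRR = 0.48544 × 5.875 = 2.85196

2.85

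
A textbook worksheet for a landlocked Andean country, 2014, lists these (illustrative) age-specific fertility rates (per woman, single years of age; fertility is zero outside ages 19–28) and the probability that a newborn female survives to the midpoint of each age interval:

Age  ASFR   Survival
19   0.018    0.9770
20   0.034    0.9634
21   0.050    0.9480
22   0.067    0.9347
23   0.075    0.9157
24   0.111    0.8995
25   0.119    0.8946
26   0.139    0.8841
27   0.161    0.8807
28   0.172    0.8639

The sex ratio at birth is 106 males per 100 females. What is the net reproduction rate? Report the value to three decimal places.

0.412

Proportion female at birth = 100 / (100 + 106) = 0.48544.
Each age group contributes 1 × ASFR × survival:
  19: 1 × 0.018 × 0.9770 = 0.01759
  20: 1 × 0.034 × 0.9634 = 0.03276
  21: 1 × 0.050 × 0.9480 = 0.04740
  22: 1 × 0.067 × 0.9347 = 0.06262
  23: 1 × 0.075 × 0.9157 = 0.06868
  24: 1 × 0.111 × 0.8995 = 0.09984
  25: 1 × 0.119 × 0.8946 = 0.10646
  26: 1 × 0.139 × 0.8841 = 0.12289
  27: 1 × 0.161 × 0.8807 = 0.14179
  28: 1 × 0.172 × 0.8639 = 0.14859
Sum = 0.84862
NRR = 0.48544 × 0.84862 = 0.41195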